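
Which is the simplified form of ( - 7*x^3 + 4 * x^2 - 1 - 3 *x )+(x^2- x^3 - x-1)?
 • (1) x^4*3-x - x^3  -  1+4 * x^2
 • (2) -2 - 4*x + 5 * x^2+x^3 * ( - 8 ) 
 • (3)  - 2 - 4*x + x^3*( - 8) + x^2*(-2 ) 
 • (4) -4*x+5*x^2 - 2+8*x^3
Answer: 2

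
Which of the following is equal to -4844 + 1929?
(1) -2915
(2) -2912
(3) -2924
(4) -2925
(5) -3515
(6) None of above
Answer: 1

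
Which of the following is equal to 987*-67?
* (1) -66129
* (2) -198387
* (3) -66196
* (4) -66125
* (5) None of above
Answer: 1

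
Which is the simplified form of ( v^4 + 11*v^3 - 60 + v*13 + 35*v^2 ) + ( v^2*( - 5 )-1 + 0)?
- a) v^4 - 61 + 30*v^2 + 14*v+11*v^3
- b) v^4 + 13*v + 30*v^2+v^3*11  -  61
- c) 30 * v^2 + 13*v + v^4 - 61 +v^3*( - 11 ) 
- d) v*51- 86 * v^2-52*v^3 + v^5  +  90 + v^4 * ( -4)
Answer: b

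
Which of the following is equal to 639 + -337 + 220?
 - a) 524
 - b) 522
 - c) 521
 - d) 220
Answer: b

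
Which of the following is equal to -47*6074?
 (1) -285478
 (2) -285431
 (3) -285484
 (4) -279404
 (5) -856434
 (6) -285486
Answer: 1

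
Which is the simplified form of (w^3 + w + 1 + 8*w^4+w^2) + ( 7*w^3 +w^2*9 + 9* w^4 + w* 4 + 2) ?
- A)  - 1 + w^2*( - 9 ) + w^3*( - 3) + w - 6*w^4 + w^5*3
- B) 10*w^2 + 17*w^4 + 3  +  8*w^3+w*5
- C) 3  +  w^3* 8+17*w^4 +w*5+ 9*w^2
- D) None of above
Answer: B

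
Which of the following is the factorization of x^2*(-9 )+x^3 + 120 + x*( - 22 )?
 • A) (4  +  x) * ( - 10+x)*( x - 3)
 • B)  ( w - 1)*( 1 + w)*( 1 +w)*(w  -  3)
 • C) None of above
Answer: A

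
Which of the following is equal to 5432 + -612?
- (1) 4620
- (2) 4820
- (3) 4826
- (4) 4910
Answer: 2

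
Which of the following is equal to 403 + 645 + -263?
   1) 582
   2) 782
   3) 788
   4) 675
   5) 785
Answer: 5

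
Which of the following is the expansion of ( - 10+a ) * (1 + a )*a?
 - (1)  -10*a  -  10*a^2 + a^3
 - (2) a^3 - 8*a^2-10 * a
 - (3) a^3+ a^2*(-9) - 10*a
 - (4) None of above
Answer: 3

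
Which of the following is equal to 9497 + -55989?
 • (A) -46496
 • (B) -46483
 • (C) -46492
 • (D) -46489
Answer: C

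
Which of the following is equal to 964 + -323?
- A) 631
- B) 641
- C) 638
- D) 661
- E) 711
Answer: B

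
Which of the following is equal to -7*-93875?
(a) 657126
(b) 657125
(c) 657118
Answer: b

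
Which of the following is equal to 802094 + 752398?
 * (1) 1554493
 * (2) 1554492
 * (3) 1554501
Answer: 2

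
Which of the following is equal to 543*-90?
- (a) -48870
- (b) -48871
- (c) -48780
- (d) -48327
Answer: a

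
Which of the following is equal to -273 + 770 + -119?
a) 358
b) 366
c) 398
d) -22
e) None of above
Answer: e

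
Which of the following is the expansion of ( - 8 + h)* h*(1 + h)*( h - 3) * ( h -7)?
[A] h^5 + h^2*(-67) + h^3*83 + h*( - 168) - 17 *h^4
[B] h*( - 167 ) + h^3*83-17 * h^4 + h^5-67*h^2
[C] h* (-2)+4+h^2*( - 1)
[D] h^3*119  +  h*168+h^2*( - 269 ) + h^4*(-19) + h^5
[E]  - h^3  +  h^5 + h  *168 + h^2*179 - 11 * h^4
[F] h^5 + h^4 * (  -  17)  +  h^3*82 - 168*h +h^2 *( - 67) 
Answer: A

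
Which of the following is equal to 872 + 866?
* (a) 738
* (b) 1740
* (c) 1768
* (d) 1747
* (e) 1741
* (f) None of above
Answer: f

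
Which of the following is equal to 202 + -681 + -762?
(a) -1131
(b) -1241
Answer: b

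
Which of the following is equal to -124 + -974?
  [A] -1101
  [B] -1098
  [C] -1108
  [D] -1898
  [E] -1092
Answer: B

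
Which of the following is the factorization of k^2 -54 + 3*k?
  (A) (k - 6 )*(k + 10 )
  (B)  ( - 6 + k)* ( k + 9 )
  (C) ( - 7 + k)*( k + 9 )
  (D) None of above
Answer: B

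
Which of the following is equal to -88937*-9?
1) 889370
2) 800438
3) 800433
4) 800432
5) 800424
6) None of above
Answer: 3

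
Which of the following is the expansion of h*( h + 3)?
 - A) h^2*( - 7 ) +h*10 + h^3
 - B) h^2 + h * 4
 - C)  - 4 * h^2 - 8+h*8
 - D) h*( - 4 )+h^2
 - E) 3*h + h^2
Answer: E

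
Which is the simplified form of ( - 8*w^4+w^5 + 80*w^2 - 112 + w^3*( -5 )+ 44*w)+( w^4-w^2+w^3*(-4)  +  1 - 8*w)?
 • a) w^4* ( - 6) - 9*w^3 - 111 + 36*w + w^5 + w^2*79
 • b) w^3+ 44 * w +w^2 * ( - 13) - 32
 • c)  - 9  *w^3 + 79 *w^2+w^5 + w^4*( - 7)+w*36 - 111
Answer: c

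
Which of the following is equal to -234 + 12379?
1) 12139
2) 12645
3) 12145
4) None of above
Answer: 3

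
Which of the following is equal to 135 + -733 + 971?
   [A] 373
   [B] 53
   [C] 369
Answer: A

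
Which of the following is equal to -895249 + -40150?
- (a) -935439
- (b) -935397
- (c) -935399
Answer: c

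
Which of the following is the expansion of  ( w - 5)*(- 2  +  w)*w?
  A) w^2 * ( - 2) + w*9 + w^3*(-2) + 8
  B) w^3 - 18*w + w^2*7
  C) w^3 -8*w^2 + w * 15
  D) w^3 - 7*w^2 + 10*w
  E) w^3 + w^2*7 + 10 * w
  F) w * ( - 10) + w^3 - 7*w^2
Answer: D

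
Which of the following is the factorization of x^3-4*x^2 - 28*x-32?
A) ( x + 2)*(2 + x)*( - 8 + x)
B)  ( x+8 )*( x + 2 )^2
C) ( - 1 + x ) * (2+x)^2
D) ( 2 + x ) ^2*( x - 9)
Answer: A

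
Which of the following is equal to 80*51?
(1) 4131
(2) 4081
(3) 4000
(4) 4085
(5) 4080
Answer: 5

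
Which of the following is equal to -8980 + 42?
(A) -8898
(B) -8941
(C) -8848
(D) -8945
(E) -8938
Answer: E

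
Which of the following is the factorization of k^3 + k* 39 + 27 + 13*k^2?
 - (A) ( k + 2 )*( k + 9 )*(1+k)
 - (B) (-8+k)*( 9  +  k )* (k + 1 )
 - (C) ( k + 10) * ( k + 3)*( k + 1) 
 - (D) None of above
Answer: D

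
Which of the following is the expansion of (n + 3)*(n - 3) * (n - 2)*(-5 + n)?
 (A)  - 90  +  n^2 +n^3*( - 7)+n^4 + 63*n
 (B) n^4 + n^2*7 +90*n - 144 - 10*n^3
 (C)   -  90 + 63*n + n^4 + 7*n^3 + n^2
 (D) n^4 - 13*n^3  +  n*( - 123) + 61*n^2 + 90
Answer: A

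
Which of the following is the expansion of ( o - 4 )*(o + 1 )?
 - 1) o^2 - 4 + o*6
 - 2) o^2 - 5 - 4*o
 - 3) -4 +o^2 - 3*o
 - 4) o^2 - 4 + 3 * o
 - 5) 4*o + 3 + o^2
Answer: 3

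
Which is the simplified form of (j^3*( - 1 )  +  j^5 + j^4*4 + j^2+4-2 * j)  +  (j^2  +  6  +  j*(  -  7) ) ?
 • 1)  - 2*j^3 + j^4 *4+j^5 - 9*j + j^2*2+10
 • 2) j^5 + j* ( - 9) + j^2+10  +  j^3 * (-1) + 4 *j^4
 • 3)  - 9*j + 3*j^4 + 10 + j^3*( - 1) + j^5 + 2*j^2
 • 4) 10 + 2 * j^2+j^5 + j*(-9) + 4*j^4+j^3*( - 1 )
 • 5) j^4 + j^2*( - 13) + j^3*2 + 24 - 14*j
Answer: 4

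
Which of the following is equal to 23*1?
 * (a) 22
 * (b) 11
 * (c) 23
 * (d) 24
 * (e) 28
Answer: c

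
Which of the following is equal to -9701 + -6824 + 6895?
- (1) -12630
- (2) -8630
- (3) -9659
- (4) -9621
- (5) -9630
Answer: 5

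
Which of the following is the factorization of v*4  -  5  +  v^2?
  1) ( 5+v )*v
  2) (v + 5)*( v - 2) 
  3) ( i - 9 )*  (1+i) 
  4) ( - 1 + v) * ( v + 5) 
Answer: 4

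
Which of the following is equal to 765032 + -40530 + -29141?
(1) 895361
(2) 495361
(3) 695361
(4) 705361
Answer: 3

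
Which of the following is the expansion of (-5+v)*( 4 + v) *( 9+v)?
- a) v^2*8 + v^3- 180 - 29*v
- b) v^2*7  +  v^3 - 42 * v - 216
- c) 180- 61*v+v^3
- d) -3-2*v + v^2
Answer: a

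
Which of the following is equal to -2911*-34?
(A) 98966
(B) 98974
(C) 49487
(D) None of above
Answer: B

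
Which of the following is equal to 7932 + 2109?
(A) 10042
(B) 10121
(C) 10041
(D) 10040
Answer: C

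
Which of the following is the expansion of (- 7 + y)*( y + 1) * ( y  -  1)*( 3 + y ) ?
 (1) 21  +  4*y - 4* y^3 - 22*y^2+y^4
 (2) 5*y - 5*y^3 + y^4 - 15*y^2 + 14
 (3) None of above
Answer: 1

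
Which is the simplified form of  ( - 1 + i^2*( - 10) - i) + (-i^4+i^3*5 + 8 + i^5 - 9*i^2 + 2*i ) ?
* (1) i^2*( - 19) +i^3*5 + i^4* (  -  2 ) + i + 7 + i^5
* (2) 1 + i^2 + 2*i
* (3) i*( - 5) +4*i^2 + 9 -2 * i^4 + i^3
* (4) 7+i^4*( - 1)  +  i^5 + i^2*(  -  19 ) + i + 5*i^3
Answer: 4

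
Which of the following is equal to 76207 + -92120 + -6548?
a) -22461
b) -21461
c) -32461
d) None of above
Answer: a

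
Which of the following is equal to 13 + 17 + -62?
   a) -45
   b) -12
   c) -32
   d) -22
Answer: c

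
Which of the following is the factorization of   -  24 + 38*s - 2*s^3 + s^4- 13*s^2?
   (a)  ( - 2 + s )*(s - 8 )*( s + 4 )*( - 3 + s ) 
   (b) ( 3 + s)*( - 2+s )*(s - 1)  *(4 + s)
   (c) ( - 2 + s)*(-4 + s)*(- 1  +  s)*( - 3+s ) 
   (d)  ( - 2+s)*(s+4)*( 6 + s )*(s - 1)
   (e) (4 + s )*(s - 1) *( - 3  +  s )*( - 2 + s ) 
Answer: e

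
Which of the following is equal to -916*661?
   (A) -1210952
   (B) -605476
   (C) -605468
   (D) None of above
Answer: B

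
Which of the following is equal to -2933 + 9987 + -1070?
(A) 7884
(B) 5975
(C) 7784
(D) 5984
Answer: D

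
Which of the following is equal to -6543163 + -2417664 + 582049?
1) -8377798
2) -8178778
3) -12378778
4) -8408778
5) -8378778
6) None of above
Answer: 5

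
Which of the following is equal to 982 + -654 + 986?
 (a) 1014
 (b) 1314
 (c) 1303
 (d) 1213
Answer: b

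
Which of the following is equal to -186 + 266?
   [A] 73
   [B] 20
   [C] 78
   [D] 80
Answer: D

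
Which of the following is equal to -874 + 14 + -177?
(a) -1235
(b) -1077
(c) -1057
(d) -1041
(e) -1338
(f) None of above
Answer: f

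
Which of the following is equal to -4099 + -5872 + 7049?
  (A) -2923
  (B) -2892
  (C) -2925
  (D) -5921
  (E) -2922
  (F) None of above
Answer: E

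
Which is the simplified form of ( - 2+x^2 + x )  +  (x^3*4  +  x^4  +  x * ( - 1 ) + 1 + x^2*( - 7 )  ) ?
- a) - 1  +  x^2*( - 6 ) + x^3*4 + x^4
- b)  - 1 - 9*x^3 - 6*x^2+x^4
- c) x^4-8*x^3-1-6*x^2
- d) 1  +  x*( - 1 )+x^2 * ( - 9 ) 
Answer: a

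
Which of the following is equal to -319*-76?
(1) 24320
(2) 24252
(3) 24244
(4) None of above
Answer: 3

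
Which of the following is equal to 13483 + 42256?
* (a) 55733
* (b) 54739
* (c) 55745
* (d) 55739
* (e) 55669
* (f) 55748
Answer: d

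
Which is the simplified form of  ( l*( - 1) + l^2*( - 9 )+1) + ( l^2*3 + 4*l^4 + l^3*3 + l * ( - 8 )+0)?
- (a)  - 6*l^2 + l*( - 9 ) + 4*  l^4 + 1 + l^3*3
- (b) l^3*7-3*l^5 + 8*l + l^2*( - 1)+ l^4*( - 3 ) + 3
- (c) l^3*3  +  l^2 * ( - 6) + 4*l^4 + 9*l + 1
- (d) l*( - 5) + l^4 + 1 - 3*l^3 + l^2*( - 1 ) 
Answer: a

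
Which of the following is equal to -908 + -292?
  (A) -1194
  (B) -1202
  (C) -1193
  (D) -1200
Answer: D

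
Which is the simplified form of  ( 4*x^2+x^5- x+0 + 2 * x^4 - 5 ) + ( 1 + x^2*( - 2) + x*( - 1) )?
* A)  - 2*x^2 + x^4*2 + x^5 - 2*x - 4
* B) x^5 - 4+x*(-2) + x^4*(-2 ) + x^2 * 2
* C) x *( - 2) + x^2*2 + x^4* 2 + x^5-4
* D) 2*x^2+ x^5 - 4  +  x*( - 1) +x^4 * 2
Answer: C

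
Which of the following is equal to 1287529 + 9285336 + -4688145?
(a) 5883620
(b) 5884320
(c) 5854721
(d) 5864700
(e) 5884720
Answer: e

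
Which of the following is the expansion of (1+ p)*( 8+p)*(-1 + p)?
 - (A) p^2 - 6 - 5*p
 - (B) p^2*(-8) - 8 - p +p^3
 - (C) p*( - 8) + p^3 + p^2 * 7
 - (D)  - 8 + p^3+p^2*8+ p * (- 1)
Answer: D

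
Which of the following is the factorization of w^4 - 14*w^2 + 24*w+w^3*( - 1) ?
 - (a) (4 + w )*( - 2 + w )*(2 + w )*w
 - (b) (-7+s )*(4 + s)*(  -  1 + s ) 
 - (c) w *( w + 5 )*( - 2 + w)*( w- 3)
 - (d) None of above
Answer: d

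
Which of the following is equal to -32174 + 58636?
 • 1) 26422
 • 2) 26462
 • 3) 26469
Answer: 2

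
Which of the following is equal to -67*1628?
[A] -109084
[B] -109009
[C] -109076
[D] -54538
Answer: C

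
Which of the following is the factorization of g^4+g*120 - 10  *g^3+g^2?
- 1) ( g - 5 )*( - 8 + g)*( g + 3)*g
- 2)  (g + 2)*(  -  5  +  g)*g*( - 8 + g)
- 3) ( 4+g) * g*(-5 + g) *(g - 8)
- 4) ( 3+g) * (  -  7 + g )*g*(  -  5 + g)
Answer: 1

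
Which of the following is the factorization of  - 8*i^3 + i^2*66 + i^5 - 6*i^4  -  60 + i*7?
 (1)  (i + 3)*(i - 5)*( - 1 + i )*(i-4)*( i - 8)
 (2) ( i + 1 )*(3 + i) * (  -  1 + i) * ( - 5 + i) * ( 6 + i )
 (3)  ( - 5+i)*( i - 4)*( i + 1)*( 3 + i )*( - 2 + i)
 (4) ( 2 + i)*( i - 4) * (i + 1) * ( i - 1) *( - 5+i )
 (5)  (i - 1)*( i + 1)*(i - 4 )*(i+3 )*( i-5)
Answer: 5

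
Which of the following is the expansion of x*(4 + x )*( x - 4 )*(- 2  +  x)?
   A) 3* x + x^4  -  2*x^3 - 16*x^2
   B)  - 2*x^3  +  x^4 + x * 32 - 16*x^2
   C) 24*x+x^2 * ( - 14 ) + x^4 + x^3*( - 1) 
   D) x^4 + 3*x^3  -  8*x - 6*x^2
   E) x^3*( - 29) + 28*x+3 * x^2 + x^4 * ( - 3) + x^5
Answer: B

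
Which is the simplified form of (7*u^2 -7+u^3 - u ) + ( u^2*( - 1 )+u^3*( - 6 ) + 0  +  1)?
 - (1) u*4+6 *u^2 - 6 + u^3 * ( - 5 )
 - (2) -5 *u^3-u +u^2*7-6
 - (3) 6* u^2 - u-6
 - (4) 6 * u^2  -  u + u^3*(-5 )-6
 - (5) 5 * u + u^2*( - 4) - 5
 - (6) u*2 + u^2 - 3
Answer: 4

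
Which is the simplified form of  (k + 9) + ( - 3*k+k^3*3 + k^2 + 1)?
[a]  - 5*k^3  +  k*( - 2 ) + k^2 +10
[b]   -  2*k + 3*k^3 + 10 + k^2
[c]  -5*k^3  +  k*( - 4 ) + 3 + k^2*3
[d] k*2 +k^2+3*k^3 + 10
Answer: b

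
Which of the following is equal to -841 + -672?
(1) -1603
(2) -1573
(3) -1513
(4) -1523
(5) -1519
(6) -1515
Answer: 3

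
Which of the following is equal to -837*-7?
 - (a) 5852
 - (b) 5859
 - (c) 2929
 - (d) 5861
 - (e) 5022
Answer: b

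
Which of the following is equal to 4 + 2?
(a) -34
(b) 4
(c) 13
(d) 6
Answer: d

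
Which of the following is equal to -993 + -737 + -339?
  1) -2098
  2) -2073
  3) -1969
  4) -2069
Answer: 4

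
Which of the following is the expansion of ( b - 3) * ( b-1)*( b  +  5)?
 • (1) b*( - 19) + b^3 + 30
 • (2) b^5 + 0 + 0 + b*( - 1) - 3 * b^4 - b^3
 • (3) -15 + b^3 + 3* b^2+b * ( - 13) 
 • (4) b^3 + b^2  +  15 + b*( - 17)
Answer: 4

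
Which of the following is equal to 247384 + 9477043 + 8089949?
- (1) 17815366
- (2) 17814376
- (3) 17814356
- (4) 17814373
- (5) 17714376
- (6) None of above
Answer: 2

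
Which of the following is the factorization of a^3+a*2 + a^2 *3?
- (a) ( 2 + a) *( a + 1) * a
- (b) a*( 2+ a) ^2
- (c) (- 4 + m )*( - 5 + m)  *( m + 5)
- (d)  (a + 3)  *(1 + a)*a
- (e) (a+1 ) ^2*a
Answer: a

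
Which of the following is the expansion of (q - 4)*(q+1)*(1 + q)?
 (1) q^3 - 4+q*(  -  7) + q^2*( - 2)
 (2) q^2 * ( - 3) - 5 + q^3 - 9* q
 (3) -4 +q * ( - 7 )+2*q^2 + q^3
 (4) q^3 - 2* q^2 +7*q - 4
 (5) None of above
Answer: 1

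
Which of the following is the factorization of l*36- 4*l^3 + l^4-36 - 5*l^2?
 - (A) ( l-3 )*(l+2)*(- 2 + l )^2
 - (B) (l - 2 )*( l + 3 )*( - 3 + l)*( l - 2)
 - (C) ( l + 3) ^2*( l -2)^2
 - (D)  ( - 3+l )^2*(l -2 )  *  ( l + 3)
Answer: B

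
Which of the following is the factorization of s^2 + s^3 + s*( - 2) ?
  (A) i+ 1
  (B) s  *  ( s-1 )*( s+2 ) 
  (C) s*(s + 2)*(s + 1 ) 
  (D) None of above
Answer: B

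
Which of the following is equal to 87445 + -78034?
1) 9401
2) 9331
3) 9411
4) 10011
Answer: 3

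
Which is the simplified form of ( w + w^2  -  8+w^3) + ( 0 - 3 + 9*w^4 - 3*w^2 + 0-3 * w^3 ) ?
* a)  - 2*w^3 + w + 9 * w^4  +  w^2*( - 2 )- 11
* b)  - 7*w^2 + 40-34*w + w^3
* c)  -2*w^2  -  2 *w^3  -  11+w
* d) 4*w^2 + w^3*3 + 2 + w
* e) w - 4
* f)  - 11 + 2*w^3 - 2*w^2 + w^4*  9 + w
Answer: a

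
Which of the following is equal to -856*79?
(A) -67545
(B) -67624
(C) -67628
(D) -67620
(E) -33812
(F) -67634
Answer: B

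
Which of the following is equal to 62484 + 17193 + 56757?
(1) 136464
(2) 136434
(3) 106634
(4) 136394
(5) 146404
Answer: 2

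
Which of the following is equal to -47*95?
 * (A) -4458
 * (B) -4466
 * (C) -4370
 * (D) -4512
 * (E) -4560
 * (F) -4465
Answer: F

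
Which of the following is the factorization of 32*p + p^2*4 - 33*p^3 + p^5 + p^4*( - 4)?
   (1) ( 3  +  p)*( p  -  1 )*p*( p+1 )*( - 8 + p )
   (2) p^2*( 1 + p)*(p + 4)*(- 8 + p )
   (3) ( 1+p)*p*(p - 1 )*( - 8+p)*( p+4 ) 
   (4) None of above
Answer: 3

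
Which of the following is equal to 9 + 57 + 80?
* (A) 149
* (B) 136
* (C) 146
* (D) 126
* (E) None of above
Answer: C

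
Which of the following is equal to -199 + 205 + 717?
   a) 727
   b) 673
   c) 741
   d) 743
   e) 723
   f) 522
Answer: e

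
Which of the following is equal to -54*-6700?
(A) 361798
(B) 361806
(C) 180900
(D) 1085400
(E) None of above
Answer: E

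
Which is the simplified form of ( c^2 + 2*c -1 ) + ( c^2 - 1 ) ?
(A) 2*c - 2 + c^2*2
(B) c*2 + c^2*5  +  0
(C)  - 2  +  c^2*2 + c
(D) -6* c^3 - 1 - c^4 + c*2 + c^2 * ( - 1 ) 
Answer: A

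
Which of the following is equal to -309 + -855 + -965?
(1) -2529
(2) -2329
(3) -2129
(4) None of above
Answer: 3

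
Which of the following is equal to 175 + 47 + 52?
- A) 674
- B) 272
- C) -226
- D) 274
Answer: D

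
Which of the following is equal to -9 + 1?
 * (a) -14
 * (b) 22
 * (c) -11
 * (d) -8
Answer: d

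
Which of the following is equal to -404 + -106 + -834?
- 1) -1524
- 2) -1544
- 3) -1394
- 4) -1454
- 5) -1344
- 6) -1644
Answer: 5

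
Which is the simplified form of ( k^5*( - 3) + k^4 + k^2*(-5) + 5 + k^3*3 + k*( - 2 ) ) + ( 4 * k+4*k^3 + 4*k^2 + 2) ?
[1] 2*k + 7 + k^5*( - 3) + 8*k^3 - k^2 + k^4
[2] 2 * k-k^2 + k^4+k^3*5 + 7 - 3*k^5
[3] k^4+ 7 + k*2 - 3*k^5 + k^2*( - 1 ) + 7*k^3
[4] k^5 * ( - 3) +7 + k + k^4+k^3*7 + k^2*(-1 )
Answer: 3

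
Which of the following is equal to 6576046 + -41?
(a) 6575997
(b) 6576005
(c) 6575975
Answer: b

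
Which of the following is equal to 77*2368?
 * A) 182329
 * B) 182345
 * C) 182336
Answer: C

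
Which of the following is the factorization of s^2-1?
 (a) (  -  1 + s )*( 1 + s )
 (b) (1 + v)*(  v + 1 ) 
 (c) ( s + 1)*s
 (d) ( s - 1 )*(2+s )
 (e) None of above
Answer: a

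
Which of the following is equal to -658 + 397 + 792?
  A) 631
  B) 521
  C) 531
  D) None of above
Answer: C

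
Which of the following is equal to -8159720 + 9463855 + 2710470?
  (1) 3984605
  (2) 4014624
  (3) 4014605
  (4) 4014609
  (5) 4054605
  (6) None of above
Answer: 3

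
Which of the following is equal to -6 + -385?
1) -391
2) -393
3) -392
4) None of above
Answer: 1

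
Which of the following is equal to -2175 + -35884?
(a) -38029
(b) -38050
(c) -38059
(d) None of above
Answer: c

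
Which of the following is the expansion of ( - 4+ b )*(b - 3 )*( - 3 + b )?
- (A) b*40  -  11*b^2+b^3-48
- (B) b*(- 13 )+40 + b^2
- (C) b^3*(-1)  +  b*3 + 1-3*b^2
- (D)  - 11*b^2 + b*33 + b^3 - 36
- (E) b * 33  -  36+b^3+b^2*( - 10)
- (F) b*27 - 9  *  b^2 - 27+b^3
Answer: E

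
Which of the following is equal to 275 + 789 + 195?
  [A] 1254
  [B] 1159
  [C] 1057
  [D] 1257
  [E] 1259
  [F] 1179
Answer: E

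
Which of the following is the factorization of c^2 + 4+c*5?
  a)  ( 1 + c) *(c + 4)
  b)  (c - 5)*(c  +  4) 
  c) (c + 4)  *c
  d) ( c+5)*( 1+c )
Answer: a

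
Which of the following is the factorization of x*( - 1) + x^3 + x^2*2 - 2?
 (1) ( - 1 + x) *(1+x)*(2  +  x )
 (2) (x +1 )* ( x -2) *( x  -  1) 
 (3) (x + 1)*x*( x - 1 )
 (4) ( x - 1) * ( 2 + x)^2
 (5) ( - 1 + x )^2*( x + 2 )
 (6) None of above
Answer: 1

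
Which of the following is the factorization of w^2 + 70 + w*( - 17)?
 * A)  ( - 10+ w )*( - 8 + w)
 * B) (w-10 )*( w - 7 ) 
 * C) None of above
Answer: B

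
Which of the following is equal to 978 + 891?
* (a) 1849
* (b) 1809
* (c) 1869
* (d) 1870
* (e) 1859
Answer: c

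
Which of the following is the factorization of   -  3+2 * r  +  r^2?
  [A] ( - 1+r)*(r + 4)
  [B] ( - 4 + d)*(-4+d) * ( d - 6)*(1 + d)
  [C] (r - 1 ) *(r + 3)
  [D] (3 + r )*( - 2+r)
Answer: C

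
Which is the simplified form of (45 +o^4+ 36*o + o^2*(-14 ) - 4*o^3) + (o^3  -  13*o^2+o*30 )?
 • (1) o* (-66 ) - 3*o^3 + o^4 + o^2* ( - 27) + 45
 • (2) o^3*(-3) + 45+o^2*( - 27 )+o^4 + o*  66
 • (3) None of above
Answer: 2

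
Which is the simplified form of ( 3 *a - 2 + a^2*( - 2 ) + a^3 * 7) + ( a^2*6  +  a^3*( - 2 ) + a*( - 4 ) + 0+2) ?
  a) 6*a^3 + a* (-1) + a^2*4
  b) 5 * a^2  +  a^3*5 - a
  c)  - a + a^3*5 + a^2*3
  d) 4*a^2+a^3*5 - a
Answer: d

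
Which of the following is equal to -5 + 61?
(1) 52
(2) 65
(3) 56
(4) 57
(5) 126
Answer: 3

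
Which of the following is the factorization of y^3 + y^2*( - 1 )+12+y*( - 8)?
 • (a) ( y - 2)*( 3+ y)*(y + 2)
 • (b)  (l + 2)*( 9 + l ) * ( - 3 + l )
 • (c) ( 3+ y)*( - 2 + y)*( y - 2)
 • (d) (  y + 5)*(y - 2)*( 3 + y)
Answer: c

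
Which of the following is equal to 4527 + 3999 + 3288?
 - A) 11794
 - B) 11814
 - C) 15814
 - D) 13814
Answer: B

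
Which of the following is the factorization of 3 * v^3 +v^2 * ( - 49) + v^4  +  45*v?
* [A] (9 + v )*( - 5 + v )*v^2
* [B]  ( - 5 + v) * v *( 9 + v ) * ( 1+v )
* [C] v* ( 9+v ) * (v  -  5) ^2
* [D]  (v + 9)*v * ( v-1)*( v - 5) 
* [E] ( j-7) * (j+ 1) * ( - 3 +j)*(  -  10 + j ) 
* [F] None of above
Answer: D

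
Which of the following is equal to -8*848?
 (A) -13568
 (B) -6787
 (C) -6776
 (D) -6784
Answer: D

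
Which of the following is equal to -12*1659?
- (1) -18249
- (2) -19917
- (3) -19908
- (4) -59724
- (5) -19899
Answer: 3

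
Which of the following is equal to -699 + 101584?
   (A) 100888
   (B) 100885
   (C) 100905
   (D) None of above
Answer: B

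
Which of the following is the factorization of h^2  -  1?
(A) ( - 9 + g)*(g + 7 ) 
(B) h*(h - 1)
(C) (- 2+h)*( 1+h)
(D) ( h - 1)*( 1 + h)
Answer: D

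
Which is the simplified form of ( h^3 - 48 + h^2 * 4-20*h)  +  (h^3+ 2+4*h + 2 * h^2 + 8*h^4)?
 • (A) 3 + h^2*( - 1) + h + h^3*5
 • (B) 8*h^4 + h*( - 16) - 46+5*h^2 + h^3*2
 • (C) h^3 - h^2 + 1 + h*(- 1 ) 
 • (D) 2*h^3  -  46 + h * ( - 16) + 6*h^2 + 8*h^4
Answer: D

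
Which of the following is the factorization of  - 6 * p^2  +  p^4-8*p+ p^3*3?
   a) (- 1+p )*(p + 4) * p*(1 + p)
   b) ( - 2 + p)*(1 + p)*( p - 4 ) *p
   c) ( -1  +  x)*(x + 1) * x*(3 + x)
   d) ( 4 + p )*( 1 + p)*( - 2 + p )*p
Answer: d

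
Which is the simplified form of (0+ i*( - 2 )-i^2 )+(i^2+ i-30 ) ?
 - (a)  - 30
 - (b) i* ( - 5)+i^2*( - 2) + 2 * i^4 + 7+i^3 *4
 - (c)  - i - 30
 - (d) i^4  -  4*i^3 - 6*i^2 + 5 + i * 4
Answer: c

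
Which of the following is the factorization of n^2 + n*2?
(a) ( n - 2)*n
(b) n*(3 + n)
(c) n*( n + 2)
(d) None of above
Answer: c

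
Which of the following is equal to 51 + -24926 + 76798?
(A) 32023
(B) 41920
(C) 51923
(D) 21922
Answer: C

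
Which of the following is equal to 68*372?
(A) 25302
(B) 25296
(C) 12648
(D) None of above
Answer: B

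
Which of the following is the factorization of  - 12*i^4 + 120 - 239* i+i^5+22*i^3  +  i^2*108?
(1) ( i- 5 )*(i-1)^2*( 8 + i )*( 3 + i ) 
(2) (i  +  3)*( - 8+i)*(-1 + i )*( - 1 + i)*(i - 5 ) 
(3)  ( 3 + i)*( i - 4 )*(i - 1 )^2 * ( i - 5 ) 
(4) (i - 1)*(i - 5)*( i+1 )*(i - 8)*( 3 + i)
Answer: 2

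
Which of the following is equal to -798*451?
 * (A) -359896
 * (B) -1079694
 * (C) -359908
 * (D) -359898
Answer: D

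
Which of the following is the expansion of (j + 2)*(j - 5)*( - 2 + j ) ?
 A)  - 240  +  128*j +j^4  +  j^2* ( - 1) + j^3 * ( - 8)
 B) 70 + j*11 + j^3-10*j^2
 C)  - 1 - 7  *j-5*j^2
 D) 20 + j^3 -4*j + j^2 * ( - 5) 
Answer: D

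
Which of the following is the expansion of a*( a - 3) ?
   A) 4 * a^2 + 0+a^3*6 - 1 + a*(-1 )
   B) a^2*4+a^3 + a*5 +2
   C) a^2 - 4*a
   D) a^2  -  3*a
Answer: D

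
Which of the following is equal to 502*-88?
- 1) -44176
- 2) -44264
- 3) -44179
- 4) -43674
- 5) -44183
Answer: 1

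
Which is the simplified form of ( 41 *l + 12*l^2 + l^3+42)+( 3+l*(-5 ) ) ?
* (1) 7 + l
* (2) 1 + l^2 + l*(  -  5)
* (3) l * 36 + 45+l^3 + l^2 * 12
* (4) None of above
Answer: 3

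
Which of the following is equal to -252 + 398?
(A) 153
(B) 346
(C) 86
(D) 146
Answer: D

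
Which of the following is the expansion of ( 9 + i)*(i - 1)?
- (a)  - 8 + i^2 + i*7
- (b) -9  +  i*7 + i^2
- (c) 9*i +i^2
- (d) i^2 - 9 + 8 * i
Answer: d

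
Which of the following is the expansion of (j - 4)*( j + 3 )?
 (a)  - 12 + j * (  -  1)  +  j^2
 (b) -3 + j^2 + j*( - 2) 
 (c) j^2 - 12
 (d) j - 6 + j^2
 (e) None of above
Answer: a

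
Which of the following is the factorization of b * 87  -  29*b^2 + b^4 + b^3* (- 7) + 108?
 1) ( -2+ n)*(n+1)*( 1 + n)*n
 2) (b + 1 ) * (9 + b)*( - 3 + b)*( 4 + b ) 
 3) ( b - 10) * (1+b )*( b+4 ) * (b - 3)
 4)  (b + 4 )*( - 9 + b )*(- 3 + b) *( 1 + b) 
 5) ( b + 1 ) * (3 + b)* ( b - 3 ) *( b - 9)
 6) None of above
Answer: 4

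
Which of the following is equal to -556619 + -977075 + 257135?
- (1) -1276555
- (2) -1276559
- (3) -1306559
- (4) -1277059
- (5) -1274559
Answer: 2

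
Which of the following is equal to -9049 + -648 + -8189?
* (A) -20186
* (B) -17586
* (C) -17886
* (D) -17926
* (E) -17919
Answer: C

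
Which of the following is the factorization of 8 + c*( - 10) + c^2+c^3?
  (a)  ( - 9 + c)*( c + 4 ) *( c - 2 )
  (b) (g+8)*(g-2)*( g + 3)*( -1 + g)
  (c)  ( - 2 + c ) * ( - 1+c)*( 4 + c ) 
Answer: c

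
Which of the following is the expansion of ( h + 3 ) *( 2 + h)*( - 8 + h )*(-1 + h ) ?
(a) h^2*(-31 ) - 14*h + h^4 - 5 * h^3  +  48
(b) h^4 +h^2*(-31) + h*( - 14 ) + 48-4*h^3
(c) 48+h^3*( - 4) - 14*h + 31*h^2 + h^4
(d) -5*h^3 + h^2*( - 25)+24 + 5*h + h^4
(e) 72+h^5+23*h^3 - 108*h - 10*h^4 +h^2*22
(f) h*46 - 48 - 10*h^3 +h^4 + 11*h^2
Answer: b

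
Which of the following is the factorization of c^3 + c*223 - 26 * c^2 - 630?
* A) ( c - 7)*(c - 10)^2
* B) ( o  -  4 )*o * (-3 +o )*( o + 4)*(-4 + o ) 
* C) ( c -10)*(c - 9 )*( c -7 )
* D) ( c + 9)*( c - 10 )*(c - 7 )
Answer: C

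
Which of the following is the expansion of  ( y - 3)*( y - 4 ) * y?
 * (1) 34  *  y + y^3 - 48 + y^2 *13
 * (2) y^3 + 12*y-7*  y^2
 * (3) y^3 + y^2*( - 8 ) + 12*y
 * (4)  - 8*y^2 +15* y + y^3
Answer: 2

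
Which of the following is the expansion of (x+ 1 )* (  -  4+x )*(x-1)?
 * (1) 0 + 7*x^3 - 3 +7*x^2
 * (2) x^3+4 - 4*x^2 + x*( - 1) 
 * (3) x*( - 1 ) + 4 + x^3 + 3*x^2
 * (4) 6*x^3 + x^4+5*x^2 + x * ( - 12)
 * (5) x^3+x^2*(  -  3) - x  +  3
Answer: 2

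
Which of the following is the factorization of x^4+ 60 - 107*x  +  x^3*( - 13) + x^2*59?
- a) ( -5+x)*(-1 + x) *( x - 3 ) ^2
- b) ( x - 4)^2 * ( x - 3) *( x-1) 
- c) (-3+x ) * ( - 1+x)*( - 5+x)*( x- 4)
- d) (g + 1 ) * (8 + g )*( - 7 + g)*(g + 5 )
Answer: c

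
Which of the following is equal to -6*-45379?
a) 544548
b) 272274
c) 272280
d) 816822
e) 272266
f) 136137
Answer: b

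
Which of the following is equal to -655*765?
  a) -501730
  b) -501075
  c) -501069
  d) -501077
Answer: b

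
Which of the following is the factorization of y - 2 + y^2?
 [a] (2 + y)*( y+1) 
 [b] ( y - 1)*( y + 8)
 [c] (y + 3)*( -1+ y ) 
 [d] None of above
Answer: d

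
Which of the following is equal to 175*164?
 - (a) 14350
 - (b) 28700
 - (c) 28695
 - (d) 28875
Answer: b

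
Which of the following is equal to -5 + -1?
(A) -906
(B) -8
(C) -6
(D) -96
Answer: C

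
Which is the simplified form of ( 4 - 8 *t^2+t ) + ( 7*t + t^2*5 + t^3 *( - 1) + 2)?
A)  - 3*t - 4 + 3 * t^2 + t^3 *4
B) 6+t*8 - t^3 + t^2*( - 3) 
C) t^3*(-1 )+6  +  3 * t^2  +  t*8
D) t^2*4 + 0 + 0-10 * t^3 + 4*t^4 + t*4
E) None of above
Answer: B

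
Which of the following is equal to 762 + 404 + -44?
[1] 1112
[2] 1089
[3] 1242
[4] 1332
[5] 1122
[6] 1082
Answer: 5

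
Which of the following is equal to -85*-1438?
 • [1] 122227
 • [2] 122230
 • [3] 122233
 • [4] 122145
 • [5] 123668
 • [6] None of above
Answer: 2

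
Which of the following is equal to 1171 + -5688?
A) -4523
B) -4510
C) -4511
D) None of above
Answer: D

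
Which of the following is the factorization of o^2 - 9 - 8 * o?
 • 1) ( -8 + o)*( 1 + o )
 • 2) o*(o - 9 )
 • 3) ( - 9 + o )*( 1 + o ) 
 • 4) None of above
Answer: 3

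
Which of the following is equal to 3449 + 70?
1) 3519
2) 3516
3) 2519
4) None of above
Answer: 1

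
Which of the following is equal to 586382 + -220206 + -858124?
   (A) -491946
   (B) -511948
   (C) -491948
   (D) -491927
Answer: C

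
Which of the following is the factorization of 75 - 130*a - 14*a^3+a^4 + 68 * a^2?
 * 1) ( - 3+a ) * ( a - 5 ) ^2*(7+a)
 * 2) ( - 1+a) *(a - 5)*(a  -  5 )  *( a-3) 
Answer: 2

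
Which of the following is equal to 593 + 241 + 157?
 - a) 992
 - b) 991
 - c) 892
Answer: b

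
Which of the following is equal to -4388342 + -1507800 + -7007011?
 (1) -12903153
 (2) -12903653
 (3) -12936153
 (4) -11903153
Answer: 1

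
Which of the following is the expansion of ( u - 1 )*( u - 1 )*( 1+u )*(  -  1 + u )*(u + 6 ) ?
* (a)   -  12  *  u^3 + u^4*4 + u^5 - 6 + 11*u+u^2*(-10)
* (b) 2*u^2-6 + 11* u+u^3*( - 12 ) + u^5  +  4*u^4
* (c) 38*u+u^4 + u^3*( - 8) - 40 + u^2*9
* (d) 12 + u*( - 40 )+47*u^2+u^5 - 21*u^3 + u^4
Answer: b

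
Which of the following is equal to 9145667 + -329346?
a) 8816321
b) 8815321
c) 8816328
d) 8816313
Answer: a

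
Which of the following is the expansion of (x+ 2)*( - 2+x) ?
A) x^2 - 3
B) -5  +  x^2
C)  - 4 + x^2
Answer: C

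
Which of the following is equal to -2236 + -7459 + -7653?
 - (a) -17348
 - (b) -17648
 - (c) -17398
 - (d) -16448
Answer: a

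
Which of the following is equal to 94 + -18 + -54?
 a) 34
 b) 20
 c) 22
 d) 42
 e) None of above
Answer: c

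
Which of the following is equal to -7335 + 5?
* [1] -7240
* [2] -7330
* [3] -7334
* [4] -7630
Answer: 2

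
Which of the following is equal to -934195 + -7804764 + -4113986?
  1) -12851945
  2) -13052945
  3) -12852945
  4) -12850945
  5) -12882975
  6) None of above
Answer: 3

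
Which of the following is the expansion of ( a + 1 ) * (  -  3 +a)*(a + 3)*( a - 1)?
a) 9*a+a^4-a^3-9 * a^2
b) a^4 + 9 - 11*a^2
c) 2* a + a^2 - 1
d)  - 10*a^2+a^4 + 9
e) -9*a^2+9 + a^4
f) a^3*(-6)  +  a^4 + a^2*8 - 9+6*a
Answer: d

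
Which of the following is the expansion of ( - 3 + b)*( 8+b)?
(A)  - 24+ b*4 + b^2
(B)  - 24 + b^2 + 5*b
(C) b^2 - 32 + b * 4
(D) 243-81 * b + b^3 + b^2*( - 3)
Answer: B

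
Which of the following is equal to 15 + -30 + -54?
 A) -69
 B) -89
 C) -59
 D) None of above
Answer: A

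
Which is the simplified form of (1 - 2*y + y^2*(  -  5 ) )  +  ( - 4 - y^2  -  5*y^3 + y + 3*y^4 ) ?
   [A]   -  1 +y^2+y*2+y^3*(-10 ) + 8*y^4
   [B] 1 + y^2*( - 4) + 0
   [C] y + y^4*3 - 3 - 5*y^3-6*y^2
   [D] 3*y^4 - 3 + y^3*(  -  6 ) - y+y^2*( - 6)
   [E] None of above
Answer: E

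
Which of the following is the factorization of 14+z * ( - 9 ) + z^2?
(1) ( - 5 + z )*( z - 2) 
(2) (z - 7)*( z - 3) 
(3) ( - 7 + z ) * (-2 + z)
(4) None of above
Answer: 3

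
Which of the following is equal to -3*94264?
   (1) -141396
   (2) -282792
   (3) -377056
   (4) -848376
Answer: 2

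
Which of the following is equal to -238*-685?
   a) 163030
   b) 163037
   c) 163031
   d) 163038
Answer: a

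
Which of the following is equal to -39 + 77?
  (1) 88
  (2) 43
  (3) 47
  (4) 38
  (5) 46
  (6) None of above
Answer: 4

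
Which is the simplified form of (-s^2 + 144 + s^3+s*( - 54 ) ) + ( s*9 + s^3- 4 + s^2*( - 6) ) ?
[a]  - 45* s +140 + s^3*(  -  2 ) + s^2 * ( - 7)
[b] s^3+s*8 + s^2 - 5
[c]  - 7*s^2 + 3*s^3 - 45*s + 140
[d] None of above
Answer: d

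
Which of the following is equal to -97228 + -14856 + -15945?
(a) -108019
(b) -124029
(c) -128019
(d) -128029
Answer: d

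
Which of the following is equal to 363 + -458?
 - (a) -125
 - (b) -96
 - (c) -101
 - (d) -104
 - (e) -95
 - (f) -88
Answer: e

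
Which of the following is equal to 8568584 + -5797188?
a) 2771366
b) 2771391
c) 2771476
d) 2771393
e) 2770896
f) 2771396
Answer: f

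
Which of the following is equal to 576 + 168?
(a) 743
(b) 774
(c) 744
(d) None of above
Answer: c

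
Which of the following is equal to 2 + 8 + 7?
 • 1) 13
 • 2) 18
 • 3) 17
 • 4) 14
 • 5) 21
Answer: 3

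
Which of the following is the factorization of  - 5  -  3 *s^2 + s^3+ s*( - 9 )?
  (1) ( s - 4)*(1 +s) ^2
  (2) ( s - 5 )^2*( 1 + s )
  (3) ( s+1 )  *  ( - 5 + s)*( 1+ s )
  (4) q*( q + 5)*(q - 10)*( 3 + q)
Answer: 3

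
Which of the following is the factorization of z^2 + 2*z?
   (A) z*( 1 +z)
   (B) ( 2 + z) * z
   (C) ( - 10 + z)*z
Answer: B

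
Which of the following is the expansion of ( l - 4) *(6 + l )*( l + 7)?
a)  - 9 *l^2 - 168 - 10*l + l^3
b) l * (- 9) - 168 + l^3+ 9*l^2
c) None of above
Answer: c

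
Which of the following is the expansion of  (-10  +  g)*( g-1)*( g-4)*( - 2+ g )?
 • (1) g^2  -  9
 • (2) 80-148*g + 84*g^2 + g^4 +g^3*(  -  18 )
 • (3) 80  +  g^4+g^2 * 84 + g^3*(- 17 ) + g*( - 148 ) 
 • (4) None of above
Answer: 3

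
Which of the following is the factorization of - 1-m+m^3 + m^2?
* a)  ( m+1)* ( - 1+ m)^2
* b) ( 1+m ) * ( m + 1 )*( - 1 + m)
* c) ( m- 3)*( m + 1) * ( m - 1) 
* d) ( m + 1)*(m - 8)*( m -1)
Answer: b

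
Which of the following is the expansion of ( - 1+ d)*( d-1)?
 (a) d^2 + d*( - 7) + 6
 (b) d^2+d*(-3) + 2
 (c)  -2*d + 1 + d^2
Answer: c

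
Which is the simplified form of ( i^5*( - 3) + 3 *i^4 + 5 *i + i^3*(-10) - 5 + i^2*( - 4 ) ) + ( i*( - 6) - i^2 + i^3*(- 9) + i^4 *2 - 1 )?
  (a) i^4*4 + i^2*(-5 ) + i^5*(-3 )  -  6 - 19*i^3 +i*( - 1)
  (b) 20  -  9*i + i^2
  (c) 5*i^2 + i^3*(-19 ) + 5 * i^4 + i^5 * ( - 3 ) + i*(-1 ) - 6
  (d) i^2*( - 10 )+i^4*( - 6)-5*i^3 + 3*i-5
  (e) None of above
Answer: e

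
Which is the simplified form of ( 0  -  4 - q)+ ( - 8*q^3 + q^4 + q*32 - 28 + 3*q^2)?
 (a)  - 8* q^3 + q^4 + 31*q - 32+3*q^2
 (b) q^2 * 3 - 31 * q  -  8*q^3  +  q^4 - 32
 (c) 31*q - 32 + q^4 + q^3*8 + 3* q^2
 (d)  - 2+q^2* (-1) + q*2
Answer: a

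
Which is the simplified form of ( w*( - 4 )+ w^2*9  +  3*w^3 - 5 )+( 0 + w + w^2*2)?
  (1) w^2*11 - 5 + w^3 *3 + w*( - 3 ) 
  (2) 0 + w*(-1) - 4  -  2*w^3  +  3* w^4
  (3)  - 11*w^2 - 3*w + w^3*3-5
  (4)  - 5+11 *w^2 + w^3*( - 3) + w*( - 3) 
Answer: 1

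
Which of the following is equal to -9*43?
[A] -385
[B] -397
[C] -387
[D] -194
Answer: C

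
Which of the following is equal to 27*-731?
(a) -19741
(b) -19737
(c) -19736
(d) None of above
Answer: b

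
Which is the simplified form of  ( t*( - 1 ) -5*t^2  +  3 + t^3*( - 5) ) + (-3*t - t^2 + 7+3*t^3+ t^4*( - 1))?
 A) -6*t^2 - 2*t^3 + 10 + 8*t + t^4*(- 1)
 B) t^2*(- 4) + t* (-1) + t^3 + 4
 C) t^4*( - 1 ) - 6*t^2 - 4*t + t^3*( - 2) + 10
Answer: C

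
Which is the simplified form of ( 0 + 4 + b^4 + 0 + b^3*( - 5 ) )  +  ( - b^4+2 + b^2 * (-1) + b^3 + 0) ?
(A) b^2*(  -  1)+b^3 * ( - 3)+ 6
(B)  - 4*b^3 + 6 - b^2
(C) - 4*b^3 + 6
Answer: B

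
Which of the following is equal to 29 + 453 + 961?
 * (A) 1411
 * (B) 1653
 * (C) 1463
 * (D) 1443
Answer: D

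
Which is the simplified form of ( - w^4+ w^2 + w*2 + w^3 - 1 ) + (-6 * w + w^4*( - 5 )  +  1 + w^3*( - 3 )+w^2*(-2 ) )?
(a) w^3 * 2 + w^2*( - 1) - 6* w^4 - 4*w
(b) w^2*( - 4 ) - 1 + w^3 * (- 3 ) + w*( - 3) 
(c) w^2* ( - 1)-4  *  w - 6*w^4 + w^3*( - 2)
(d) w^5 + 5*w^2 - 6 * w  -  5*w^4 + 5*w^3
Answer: c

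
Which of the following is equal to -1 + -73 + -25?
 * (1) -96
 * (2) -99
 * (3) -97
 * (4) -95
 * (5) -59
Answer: 2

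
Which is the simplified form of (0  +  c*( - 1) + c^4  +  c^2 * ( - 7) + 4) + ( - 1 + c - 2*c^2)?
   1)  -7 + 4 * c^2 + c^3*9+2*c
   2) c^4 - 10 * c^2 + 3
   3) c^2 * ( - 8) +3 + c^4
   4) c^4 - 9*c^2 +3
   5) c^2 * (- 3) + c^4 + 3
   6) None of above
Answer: 4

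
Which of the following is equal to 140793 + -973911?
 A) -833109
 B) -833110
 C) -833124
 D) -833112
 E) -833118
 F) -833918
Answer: E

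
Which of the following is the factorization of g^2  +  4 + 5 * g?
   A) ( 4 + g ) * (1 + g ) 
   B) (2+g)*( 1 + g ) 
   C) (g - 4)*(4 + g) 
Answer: A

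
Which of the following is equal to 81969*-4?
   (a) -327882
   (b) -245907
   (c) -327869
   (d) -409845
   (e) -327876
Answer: e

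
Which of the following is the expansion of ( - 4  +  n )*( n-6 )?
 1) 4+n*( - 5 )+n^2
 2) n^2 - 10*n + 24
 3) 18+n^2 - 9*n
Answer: 2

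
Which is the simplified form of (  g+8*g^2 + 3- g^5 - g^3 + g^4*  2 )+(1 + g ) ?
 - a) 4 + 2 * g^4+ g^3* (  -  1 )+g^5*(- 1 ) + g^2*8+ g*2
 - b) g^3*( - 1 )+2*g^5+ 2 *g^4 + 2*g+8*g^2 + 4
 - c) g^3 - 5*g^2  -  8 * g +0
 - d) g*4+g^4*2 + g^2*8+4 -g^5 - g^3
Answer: a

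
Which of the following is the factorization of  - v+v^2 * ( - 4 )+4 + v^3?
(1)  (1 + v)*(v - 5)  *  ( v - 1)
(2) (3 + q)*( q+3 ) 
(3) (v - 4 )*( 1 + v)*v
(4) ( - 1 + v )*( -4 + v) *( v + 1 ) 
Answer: 4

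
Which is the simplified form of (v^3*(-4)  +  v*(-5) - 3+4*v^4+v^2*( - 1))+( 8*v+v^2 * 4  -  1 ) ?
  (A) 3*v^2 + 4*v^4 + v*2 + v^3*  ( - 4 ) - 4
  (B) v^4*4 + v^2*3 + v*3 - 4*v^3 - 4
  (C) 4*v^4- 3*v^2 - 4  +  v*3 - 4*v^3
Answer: B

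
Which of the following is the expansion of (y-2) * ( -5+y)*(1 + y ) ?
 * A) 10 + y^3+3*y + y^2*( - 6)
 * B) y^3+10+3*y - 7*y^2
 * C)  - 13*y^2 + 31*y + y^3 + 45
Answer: A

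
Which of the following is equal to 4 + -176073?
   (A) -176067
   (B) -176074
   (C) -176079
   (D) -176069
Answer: D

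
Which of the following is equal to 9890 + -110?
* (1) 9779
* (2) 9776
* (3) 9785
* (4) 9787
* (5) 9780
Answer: 5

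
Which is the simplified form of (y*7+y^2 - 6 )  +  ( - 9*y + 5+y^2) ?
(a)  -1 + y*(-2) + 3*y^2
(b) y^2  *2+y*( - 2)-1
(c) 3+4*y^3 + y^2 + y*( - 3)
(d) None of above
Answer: b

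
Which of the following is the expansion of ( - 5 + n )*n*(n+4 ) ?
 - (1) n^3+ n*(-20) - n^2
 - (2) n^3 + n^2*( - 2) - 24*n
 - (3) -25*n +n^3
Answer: 1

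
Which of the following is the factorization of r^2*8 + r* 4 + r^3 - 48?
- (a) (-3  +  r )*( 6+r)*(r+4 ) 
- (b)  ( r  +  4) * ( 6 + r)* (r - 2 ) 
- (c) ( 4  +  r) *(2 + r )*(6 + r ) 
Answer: b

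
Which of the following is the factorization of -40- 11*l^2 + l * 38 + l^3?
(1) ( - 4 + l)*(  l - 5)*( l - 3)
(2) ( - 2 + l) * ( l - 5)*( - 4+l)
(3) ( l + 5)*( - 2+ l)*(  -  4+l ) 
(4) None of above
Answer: 2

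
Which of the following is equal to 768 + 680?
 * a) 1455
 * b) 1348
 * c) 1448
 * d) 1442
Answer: c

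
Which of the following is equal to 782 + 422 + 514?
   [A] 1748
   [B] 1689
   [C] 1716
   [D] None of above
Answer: D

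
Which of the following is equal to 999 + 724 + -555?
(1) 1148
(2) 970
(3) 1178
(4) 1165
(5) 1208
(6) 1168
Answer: 6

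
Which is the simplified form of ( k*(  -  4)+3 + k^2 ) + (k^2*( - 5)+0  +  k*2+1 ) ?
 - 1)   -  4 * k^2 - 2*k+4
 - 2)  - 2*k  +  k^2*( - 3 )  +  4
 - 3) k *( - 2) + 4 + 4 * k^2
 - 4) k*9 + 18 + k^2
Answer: 1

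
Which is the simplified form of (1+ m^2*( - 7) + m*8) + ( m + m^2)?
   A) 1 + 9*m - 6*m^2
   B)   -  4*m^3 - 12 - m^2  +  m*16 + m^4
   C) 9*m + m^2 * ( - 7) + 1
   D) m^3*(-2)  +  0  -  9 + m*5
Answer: A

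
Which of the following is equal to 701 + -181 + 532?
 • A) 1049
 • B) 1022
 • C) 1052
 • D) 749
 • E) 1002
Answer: C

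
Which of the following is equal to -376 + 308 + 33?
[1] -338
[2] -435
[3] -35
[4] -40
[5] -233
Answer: 3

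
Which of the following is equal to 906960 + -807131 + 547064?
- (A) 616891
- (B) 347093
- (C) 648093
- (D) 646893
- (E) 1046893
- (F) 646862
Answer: D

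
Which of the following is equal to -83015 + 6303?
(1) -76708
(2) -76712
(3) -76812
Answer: 2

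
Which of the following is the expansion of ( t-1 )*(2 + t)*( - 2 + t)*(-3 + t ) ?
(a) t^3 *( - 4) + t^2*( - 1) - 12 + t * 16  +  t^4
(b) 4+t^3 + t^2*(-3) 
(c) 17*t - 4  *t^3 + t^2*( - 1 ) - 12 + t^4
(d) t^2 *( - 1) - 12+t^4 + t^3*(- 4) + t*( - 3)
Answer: a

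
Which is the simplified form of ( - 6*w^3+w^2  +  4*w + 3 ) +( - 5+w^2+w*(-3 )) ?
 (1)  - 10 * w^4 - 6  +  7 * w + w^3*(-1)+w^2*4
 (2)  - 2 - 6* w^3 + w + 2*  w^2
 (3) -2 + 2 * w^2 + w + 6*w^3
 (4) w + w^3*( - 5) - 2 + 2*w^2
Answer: 2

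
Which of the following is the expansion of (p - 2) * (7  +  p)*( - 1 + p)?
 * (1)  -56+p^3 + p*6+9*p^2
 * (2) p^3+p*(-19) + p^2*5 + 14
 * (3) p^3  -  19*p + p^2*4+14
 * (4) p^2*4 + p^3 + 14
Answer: 3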